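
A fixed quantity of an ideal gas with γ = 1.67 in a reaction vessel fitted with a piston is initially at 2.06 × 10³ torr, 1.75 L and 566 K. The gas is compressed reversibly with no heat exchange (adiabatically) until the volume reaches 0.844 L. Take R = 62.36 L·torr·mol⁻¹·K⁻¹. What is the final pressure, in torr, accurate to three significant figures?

P₂ ≈ 6.96e+03 torr

Adiabatic (γ = 1.67), T V^(γ−1) and P V^γ constant: T₂ = T₁·(V₁/V₂)^(γ−1) = 922.6 K; P₂ = P₁·(V₁/V₂)^γ = 6962 torr.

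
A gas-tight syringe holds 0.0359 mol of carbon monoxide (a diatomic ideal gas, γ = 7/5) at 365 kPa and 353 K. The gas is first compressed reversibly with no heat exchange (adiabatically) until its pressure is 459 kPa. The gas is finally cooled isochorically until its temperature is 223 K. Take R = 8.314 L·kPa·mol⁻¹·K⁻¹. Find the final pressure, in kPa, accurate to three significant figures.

P₃ ≈ 272 kPa

From PV = nRT: V₁ = nRT₁/P₁ = 0.2887 L.
Adiabatic (γ = 7/5), T V^(γ−1) and P V^γ constant: T₂ = T₁·(P₂/P₁)^((γ−1)/γ) = 376.9 K; V₂ = V₁·(P₁/P₂)^(1/γ) = 0.2451 L.
Isochoric, so P/T is constant: V₃ = V₂; P₃ = P₂·(T₃/T₂) = 271.6 kPa.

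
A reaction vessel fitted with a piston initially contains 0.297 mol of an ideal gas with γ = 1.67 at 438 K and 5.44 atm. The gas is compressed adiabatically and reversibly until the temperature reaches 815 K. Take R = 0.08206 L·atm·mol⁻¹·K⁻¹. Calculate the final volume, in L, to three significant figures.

From PV = nRT: V₁ = nRT₁/P₁ = 1.962 L.
Adiabatic (γ = 1.67), T V^(γ−1) and P V^γ constant: P₂ = P₁·(T₂/T₁)^(γ/(γ−1)) = 25.57 atm; V₂ = V₁·(T₁/T₂)^(1/(γ−1)) = 0.7767 L.

V₂ ≈ 0.777 L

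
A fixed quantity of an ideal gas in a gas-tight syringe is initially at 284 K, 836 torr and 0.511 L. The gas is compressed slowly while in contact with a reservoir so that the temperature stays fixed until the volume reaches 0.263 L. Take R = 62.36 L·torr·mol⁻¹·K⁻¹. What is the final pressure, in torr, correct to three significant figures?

T constant ⇒ Boyle's law P V = const: T₂ = T₁; P₂ = P₁·(V₁/V₂) = 1624 torr.

P₂ ≈ 1.62e+03 torr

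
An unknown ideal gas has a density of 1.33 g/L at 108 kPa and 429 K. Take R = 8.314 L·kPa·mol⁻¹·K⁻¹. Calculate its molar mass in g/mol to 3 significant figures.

M ≈ 43.9 g/mol

ρ = PM/(RT) ⇒ M = ρRT/P = (1.33 × 8.314 × 429.0) / 108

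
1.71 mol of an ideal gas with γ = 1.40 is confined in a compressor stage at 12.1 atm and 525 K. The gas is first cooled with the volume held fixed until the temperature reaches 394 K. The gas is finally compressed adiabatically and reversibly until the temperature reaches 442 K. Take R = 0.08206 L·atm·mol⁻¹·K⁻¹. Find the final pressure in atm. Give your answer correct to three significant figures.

From PV = nRT: V₁ = nRT₁/P₁ = 6.088 L.
Isochoric, so P/T is constant: V₂ = V₁; P₂ = P₁·(T₂/T₁) = 9.081 atm.
Reversible adiabatic, γ = 1.40: P₃ = P₂·(T₃/T₂)^(γ/(γ−1)) = 13.58 atm; V₃ = V₂·(T₂/T₃)^(1/(γ−1)) = 4.568 L.

P₃ ≈ 13.6 atm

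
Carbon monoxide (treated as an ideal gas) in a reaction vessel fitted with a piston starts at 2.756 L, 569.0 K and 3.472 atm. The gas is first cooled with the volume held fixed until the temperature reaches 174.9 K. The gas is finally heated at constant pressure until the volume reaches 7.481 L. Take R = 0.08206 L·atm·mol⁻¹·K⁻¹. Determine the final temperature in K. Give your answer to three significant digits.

Isochoric, so P/T is constant: V₂ = V₁; P₂ = P₁·(T₂/T₁) = 1.067 atm.
P constant ⇒ V ∝ T: P₃ = P₂; T₃ = T₂·(V₃/V₂) = 474.8 K.

T₃ ≈ 475 K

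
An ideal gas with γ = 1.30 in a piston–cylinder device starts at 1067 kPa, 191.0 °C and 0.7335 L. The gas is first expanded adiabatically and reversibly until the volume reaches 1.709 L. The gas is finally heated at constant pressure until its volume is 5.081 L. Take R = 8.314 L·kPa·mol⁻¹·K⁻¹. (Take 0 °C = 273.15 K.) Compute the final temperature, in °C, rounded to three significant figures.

T₃ ≈ 798 °C

Convert: T₁ = 464.1 K.
Adiabatic (γ = 1.30), T V^(γ−1) and P V^γ constant: T₂ = T₁·(V₁/V₂)^(γ−1) = 360.1 K; P₂ = P₁·(V₁/V₂)^γ = 355.3 kPa.
Isobaric, so V/T is constant: P₃ = P₂; T₃ = T₂·(V₃/V₂) = 1071 K.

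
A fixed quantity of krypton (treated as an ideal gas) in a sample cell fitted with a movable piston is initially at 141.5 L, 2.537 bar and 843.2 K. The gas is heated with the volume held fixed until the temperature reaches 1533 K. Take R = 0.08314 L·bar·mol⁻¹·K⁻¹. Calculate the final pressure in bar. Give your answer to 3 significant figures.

P₂ ≈ 4.61 bar

Isochoric, so P/T is constant: V₂ = V₁; P₂ = P₁·(T₂/T₁) = 4.612 bar.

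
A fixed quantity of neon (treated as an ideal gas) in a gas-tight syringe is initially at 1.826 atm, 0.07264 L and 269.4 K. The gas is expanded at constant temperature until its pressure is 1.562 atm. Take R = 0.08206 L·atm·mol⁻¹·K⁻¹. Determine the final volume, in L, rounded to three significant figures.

V₂ ≈ 0.0849 L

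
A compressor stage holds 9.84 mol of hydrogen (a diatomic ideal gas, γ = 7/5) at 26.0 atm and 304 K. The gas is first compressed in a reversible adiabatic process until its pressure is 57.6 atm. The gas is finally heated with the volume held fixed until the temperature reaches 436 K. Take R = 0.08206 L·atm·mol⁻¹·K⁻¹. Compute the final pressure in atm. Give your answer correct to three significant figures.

P₃ ≈ 65.8 atm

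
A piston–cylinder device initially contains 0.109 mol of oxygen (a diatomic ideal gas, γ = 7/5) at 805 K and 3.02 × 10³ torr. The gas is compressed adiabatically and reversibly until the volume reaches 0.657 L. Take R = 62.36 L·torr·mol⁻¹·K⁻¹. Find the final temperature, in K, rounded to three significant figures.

From PV = nRT: V₁ = nRT₁/P₁ = 1.812 L.
Adiabatic (γ = 7/5), T V^(γ−1) and P V^γ constant: T₂ = T₁·(V₁/V₂)^(γ−1) = 1208 K; P₂ = P₁·(V₁/V₂)^γ = 1.250e+04 torr.

T₂ ≈ 1.21e+03 K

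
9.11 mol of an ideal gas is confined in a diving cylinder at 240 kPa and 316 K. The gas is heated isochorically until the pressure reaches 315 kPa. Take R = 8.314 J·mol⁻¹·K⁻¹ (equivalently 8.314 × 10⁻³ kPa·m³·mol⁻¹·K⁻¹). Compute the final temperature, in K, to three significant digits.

From PV = nRT: V₁ = nRT₁/P₁ = 0.09973 m³.
V constant ⇒ P ∝ T: V₂ = V₁; T₂ = T₁·(P₂/P₁) = 414.8 K.

T₂ ≈ 415 K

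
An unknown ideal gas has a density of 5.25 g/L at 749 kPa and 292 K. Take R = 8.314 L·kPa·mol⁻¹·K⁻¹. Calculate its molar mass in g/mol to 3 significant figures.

ρ = PM/(RT) ⇒ M = ρRT/P = (5.25 × 8.314 × 292.0) / 749

M ≈ 17.0 g/mol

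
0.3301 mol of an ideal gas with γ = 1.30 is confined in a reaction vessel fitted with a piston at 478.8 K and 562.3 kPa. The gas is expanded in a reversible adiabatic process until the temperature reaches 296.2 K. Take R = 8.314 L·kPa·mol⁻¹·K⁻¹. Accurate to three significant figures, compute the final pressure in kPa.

From PV = nRT: V₁ = nRT₁/P₁ = 2.337 L.
Reversible adiabatic, γ = 1.30: P₂ = P₁·(T₂/T₁)^(γ/(γ−1)) = 70.17 kPa; V₂ = V₁·(T₁/T₂)^(1/(γ−1)) = 11.58 L.

P₂ ≈ 70.2 kPa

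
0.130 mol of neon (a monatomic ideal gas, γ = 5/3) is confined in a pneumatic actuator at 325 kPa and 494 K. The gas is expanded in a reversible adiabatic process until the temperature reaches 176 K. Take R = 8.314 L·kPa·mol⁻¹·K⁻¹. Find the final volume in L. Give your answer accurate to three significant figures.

From PV = nRT: V₁ = nRT₁/P₁ = 1.643 L.
Adiabatic (γ = 5/3), T V^(γ−1) and P V^γ constant: P₂ = P₁·(T₂/T₁)^(γ/(γ−1)) = 24.62 kPa; V₂ = V₁·(T₁/T₂)^(1/(γ−1)) = 7.725 L.

V₂ ≈ 7.73 L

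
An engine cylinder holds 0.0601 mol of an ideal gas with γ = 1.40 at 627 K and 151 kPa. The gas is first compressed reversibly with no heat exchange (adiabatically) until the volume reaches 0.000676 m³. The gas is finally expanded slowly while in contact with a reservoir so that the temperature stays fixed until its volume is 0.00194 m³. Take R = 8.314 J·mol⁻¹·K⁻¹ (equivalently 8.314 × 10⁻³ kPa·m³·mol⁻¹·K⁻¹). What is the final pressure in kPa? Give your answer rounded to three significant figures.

P₃ ≈ 253 kPa

From PV = nRT: V₁ = nRT₁/P₁ = 0.002075 m³.
Adiabatic (γ = 1.40), T V^(γ−1) and P V^γ constant: T₂ = T₁·(V₁/V₂)^(γ−1) = 981.9 K; P₂ = P₁·(V₁/V₂)^γ = 725.8 kPa.
T constant ⇒ Boyle's law P V = const: T₃ = T₂; P₃ = P₂·(V₂/V₃) = 252.9 kPa.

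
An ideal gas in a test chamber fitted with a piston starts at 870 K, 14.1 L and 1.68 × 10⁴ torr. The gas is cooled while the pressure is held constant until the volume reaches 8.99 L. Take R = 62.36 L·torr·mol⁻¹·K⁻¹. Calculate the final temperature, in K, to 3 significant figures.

T₂ ≈ 555 K

P constant ⇒ V ∝ T: P₂ = P₁; T₂ = T₁·(V₂/V₁) = 554.7 K.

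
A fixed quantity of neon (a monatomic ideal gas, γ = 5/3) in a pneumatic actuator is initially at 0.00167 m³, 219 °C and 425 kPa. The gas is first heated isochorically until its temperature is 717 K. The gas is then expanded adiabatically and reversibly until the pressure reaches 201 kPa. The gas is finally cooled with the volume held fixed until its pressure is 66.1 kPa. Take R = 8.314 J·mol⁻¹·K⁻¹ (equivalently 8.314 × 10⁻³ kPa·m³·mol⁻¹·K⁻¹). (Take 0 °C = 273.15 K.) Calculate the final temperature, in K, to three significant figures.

Convert: T₁ = 492.1 K.
Isochoric, so P/T is constant: V₂ = V₁; P₂ = P₁·(T₂/T₁) = 619.2 kPa.
Reversible adiabatic, γ = 5/3: T₃ = T₂·(P₃/P₂)^((γ−1)/γ) = 457.2 K; V₃ = V₂·(P₂/P₃)^(1/γ) = 0.003280 m³.
V constant ⇒ P ∝ T: V₄ = V₃; T₄ = T₃·(P₄/P₃) = 150.3 K.

T₄ ≈ 150 K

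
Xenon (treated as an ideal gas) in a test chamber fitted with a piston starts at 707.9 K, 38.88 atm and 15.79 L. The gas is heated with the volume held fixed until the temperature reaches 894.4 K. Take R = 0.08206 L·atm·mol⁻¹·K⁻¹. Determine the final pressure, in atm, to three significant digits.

P₂ ≈ 49.1 atm

Isochoric, so P/T is constant: V₂ = V₁; P₂ = P₁·(T₂/T₁) = 49.12 atm.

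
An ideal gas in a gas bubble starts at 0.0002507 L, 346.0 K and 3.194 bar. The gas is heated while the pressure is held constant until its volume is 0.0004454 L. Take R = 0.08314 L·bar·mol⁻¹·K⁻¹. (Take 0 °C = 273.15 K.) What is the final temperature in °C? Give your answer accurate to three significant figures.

Isobaric, so V/T is constant: P₂ = P₁; T₂ = T₁·(V₂/V₁) = 614.7 K.

T₂ ≈ 342 °C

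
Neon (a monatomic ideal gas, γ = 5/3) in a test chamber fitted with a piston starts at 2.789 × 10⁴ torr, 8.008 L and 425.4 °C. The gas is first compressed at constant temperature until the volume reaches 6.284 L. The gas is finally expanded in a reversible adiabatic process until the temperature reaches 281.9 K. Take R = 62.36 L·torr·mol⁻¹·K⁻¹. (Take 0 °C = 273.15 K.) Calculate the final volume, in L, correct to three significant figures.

V₃ ≈ 24.5 L

Convert: T₁ = 698.5 K.
T constant ⇒ Boyle's law P V = const: T₂ = T₁; P₂ = P₁·(V₁/V₂) = 3.554e+04 torr.
Reversible adiabatic, γ = 5/3: P₃ = P₂·(T₃/T₂)^(γ/(γ−1)) = 3677 torr; V₃ = V₂·(T₂/T₃)^(1/(γ−1)) = 24.51 L.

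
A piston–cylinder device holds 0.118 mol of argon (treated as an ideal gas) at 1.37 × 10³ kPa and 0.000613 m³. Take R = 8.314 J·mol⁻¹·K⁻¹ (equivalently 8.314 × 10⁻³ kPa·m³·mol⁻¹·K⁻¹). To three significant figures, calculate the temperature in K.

T ≈ 856 K

PV = nRT ⇒ T = PV/(nR) = (1.37e+03 × 0.000613) / (0.118 × 8.314 × 10⁻³)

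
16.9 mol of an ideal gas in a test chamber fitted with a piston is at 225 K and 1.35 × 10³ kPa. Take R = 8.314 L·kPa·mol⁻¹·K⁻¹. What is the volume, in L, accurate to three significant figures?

PV = nRT ⇒ V = nRT/P = (16.9 × 8.314 × 225) / 1.35e+03

V ≈ 23.4 L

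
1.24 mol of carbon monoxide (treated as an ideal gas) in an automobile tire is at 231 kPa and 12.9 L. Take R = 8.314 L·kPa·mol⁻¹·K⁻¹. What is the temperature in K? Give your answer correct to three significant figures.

T ≈ 289 K

PV = nRT ⇒ T = PV/(nR) = (231 × 12.9) / (1.24 × 8.314)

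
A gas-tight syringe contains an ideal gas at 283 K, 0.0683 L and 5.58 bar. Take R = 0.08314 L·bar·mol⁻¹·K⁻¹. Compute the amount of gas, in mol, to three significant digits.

PV = nRT ⇒ n = PV/(RT) = (5.58 × 0.0683) / (0.08314 × 283)

n ≈ 0.0162 mol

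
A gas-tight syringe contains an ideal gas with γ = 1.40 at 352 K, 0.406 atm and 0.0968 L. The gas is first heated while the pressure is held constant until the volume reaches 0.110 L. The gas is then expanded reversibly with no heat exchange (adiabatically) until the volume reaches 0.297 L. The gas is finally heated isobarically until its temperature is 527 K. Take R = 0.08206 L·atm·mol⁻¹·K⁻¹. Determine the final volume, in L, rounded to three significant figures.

P constant ⇒ V ∝ T: P₂ = P₁; T₂ = T₁·(V₂/V₁) = 400.0 K.
Adiabatic (γ = 1.40), T V^(γ−1) and P V^γ constant: T₃ = T₂·(V₂/V₃)^(γ−1) = 268.9 K; P₃ = P₂·(V₂/V₃)^γ = 0.1011 atm.
Isobaric, so V/T is constant: P₄ = P₃; V₄ = V₃·(T₄/T₃) = 0.5822 L.

V₄ ≈ 0.582 L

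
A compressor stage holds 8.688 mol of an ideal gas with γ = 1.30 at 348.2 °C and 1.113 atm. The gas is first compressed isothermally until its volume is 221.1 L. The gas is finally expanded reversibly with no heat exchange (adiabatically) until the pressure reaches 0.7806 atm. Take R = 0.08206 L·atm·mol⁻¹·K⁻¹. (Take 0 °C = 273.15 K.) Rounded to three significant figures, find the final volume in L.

V₃ ≈ 457 L

Convert: T₁ = 621.3 K.
From PV = nRT: V₁ = nRT₁/P₁ = 398.0 L.
T constant ⇒ Boyle's law P V = const: T₂ = T₁; P₂ = P₁·(V₁/V₂) = 2.004 atm.
Adiabatic (γ = 1.30), T V^(γ−1) and P V^γ constant: T₃ = T₂·(P₃/P₂)^((γ−1)/γ) = 499.9 K; V₃ = V₂·(P₂/P₃)^(1/γ) = 456.6 L.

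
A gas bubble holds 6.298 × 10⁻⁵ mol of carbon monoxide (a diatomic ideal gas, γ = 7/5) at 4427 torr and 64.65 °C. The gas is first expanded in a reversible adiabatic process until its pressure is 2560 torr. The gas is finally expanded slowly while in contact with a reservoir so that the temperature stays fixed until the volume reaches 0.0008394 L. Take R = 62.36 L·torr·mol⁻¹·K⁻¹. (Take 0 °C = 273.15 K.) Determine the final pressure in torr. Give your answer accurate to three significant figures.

Convert: T₁ = 337.8 K.
From PV = nRT: V₁ = nRT₁/P₁ = 0.0002997 L.
Reversible adiabatic, γ = 7/5: T₂ = T₁·(P₂/P₁)^((γ−1)/γ) = 288.9 K; V₂ = V₁·(P₁/P₂)^(1/γ) = 0.0004432 L.
T constant ⇒ Boyle's law P V = const: T₃ = T₂; P₃ = P₂·(V₂/V₃) = 1352 torr.

P₃ ≈ 1.35e+03 torr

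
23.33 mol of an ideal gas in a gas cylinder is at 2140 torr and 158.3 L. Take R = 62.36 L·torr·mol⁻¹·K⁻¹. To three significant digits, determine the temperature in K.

PV = nRT ⇒ T = PV/(nR) = (2140 × 158.3) / (23.33 × 62.36)

T ≈ 233 K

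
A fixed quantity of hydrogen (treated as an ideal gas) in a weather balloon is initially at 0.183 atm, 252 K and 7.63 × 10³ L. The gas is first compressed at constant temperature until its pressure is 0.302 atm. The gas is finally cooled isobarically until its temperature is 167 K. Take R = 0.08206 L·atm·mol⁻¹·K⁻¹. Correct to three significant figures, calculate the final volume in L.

Isothermal, so P V is constant: T₂ = T₁; V₂ = V₁·(P₁/P₂) = 4623 L.
Isobaric, so V/T is constant: P₃ = P₂; V₃ = V₂·(T₃/T₂) = 3064 L.

V₃ ≈ 3.06e+03 L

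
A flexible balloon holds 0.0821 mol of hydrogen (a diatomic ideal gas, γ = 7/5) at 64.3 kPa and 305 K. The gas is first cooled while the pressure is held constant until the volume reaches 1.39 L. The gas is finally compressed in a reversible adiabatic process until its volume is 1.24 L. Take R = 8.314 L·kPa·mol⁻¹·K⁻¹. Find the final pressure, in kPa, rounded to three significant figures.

From PV = nRT: V₁ = nRT₁/P₁ = 3.238 L.
Isobaric, so V/T is constant: P₂ = P₁; T₂ = T₁·(V₂/V₁) = 130.9 K.
Reversible adiabatic, γ = 7/5: T₃ = T₂·(V₂/V₃)^(γ−1) = 137.1 K; P₃ = P₂·(V₂/V₃)^γ = 75.45 kPa.

P₃ ≈ 75.4 kPa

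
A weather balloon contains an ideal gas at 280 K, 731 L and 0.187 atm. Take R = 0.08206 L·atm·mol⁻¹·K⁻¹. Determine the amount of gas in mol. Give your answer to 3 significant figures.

PV = nRT ⇒ n = PV/(RT) = (0.187 × 731) / (0.08206 × 280)

n ≈ 5.95 mol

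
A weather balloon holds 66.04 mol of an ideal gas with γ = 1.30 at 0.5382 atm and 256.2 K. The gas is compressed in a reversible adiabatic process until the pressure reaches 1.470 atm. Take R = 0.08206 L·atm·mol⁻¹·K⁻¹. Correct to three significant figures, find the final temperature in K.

T₂ ≈ 323 K

From PV = nRT: V₁ = nRT₁/P₁ = 2580 L.
Adiabatic (γ = 1.30), T V^(γ−1) and P V^γ constant: T₂ = T₁·(P₂/P₁)^((γ−1)/γ) = 323.1 K; V₂ = V₁·(P₁/P₂)^(1/γ) = 1191 L.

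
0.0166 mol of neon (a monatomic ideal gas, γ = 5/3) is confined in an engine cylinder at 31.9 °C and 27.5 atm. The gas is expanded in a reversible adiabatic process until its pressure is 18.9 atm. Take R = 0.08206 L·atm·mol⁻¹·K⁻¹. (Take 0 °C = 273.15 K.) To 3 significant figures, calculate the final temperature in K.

T₂ ≈ 263 K

Convert: T₁ = 305.0 K.
From PV = nRT: V₁ = nRT₁/P₁ = 0.01511 L.
Reversible adiabatic, γ = 5/3: T₂ = T₁·(P₂/P₁)^((γ−1)/γ) = 262.6 K; V₂ = V₁·(P₁/P₂)^(1/γ) = 0.01892 L.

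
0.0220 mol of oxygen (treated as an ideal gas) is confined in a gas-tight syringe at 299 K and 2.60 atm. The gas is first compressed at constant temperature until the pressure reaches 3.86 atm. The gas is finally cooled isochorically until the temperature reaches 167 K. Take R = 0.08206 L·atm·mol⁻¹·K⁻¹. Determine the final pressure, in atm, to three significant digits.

From PV = nRT: V₁ = nRT₁/P₁ = 0.2076 L.
Isothermal, so P V is constant: T₂ = T₁; V₂ = V₁·(P₁/P₂) = 0.1398 L.
V constant ⇒ P ∝ T: V₃ = V₂; P₃ = P₂·(T₃/T₂) = 2.156 atm.

P₃ ≈ 2.16 atm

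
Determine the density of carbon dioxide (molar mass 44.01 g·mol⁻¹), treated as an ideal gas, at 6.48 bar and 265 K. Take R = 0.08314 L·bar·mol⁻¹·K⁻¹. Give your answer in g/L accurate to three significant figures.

ρ = PM/(RT) = (6.48 × 44.01) / (0.08314 × 265.0)

ρ ≈ 12.9 g/L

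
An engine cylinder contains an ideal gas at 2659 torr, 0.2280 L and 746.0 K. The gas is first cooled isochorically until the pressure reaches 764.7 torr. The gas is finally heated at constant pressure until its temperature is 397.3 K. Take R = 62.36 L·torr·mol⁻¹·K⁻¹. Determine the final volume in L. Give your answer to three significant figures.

V constant ⇒ P ∝ T: V₂ = V₁; T₂ = T₁·(P₂/P₁) = 214.5 K.
P constant ⇒ V ∝ T: P₃ = P₂; V₃ = V₂·(T₃/T₂) = 0.4222 L.

V₃ ≈ 0.422 L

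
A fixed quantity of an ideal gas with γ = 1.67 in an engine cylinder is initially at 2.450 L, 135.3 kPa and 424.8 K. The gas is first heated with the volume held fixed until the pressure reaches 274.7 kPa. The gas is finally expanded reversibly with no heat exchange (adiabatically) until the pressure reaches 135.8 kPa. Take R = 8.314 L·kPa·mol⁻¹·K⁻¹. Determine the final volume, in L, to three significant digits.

Isochoric, so P/T is constant: V₂ = V₁; T₂ = T₁·(P₂/P₁) = 862.5 K.
Adiabatic (γ = 1.67), T V^(γ−1) and P V^γ constant: T₃ = T₂·(P₃/P₂)^((γ−1)/γ) = 650.1 K; V₃ = V₂·(P₂/P₃)^(1/γ) = 3.736 L.

V₃ ≈ 3.74 L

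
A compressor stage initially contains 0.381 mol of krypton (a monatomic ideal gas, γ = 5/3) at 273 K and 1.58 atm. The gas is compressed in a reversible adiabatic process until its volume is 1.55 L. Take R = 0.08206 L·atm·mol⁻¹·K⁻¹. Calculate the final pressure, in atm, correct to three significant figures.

P₂ ≈ 12.7 atm

From PV = nRT: V₁ = nRT₁/P₁ = 5.402 L.
Adiabatic (γ = 5/3), T V^(γ−1) and P V^γ constant: T₂ = T₁·(V₁/V₂)^(γ−1) = 627.6 K; P₂ = P₁·(V₁/V₂)^γ = 12.66 atm.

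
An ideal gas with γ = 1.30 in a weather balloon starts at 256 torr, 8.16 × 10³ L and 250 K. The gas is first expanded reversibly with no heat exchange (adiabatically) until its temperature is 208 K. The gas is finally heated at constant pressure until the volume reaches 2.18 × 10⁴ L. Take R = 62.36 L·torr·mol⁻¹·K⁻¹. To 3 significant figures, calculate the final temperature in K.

T₃ ≈ 301 K

Reversible adiabatic, γ = 1.30: P₂ = P₁·(T₂/T₁)^(γ/(γ−1)) = 115.4 torr; V₂ = V₁·(T₁/T₂)^(1/(γ−1)) = 1.506e+04 L.
P constant ⇒ V ∝ T: P₃ = P₂; T₃ = T₂·(V₃/V₂) = 301.0 K.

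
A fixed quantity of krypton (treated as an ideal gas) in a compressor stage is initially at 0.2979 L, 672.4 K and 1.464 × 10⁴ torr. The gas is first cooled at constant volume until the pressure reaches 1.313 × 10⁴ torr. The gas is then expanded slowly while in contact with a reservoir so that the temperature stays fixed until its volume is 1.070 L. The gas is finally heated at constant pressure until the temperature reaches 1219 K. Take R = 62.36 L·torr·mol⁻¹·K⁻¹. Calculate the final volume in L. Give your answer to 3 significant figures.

V₄ ≈ 2.16 L

V constant ⇒ P ∝ T: V₂ = V₁; T₂ = T₁·(P₂/P₁) = 603.0 K.
Isothermal, so P V is constant: T₃ = T₂; P₃ = P₂·(V₂/V₃) = 3656 torr.
P constant ⇒ V ∝ T: P₄ = P₃; V₄ = V₃·(T₄/T₃) = 2.163 L.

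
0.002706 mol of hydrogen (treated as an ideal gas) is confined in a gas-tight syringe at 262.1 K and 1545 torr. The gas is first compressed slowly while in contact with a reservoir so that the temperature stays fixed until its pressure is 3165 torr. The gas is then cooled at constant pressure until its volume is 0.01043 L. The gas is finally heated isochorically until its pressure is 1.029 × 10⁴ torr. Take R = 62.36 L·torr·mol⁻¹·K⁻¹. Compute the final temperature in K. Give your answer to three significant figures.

From PV = nRT: V₁ = nRT₁/P₁ = 0.02863 L.
T constant ⇒ Boyle's law P V = const: T₂ = T₁; V₂ = V₁·(P₁/P₂) = 0.01397 L.
Isobaric, so V/T is constant: P₃ = P₂; T₃ = T₂·(V₃/V₂) = 195.6 K.
V constant ⇒ P ∝ T: V₄ = V₃; T₄ = T₃·(P₄/P₃) = 636.0 K.

T₄ ≈ 636 K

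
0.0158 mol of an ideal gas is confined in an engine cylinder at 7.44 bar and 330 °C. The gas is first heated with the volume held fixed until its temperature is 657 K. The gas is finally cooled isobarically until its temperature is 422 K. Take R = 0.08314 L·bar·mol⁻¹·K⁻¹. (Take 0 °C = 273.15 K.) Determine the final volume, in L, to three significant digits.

Convert: T₁ = 603.1 K.
From PV = nRT: V₁ = nRT₁/P₁ = 0.1065 L.
Isochoric, so P/T is constant: V₂ = V₁; P₂ = P₁·(T₂/T₁) = 8.104 bar.
Isobaric, so V/T is constant: P₃ = P₂; V₃ = V₂·(T₃/T₂) = 0.06840 L.

V₃ ≈ 0.0684 L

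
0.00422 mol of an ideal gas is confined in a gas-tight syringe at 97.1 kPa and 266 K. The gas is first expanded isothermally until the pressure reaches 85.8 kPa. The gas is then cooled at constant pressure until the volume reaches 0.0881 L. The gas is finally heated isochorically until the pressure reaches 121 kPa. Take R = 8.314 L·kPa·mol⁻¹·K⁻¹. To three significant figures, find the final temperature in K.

From PV = nRT: V₁ = nRT₁/P₁ = 0.09611 L.
Isothermal, so P V is constant: T₂ = T₁; V₂ = V₁·(P₁/P₂) = 0.1088 L.
Isobaric, so V/T is constant: P₃ = P₂; T₃ = T₂·(V₃/V₂) = 215.4 K.
Isochoric, so P/T is constant: V₄ = V₃; T₄ = T₃·(P₄/P₃) = 303.8 K.

T₄ ≈ 304 K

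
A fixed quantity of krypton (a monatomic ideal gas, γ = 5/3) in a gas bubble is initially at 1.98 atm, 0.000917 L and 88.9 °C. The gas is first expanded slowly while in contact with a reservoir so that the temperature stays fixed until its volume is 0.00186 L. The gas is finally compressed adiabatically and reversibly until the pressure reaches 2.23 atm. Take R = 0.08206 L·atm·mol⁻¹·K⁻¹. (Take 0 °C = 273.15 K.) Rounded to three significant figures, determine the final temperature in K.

Convert: T₁ = 362.0 K.
Isothermal, so P V is constant: T₂ = T₁; P₂ = P₁·(V₁/V₂) = 0.9762 atm.
Adiabatic (γ = 5/3), T V^(γ−1) and P V^γ constant: T₃ = T₂·(P₃/P₂)^((γ−1)/γ) = 503.8 K; V₃ = V₂·(P₂/P₃)^(1/γ) = 0.001133 L.

T₃ ≈ 504 K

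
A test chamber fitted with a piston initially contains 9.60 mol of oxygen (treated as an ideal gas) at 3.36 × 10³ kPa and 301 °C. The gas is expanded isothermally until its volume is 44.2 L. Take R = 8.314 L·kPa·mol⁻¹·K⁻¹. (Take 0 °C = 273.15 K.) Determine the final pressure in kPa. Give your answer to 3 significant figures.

P₂ ≈ 1.04e+03 kPa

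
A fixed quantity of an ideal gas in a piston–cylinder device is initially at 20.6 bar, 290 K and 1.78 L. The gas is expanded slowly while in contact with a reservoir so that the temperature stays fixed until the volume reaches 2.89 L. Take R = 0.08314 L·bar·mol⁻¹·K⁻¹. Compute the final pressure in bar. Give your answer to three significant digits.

T constant ⇒ Boyle's law P V = const: T₂ = T₁; P₂ = P₁·(V₁/V₂) = 12.69 bar.

P₂ ≈ 12.7 bar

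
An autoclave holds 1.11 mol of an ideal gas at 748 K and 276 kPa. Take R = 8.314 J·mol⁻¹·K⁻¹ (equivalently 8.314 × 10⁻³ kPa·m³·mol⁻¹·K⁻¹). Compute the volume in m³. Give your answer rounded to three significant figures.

V ≈ 0.0250 m³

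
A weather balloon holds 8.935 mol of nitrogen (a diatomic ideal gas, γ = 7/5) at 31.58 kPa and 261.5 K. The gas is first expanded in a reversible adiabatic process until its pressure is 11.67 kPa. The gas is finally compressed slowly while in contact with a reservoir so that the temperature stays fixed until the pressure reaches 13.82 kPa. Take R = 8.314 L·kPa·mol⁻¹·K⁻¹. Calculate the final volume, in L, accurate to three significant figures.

V₃ ≈ 1.06e+03 L

From PV = nRT: V₁ = nRT₁/P₁ = 615.1 L.
Reversible adiabatic, γ = 7/5: T₂ = T₁·(P₂/P₁)^((γ−1)/γ) = 196.8 K; V₂ = V₁·(P₁/P₂)^(1/γ) = 1253 L.
T constant ⇒ Boyle's law P V = const: T₃ = T₂; V₃ = V₂·(P₂/P₃) = 1058 L.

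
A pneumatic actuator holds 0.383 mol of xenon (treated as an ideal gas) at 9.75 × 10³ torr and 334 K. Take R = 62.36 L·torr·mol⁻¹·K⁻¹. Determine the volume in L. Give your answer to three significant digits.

V ≈ 0.818 L

PV = nRT ⇒ V = nRT/P = (0.383 × 62.36 × 334) / 9.75e+03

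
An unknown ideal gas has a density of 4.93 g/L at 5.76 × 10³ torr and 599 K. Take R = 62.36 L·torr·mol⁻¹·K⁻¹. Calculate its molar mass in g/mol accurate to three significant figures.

M ≈ 32.0 g/mol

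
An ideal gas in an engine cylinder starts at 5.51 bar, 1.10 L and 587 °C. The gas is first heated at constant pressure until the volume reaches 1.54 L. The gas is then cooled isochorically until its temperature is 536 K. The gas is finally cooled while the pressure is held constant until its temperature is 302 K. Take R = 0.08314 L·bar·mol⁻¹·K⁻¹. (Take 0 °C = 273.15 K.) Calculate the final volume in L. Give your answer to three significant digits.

V₄ ≈ 0.868 L

Convert: T₁ = 860.1 K.
Isobaric, so V/T is constant: P₂ = P₁; T₂ = T₁·(V₂/V₁) = 1204 K.
Isochoric, so P/T is constant: V₃ = V₂; P₃ = P₂·(T₃/T₂) = 2.453 bar.
Isobaric, so V/T is constant: P₄ = P₃; V₄ = V₃·(T₄/T₃) = 0.8677 L.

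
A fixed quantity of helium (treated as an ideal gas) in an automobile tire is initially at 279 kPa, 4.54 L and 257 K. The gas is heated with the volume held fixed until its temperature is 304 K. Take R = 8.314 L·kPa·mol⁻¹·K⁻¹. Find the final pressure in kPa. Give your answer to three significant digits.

P₂ ≈ 330 kPa

V constant ⇒ P ∝ T: V₂ = V₁; P₂ = P₁·(T₂/T₁) = 330.0 kPa.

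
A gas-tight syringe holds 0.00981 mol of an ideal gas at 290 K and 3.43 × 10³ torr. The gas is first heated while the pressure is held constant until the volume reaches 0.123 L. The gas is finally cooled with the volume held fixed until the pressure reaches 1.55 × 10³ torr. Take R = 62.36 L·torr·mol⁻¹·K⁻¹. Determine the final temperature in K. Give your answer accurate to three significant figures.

From PV = nRT: V₁ = nRT₁/P₁ = 0.05172 L.
Isobaric, so V/T is constant: P₂ = P₁; T₂ = T₁·(V₂/V₁) = 689.6 K.
Isochoric, so P/T is constant: V₃ = V₂; T₃ = T₂·(P₃/P₂) = 311.6 K.

T₃ ≈ 312 K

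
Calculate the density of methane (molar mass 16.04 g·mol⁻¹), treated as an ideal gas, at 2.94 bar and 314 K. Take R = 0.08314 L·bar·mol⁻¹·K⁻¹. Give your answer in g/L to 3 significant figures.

ρ = PM/(RT) = (2.94 × 16.04) / (0.08314 × 314.0)

ρ ≈ 1.81 g/L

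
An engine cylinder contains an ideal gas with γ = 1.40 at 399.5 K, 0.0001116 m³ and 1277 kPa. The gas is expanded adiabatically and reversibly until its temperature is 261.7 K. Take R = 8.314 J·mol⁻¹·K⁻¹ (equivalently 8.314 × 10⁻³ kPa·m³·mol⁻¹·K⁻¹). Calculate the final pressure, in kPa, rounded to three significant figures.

P₂ ≈ 291 kPa

Adiabatic (γ = 1.40), T V^(γ−1) and P V^γ constant: P₂ = P₁·(T₂/T₁)^(γ/(γ−1)) = 290.5 kPa; V₂ = V₁·(T₁/T₂)^(1/(γ−1)) = 0.0003213 m³.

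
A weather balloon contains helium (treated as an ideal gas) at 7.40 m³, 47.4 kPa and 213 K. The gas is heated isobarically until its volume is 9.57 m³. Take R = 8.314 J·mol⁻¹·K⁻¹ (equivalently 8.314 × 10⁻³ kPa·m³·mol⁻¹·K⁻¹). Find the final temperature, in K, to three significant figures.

Isobaric, so V/T is constant: P₂ = P₁; T₂ = T₁·(V₂/V₁) = 275.5 K.

T₂ ≈ 275 K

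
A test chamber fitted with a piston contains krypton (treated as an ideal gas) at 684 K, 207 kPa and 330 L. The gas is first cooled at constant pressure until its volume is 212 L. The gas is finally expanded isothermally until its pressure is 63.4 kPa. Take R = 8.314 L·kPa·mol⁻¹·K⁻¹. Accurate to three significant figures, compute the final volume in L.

V₃ ≈ 692 L

P constant ⇒ V ∝ T: P₂ = P₁; T₂ = T₁·(V₂/V₁) = 439.4 K.
Isothermal, so P V is constant: T₃ = T₂; V₃ = V₂·(P₂/P₃) = 692.2 L.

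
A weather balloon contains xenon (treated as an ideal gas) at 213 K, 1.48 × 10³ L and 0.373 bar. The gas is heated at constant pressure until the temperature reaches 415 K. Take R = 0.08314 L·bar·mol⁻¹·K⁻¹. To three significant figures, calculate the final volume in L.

Isobaric, so V/T is constant: P₂ = P₁; V₂ = V₁·(T₂/T₁) = 2884 L.

V₂ ≈ 2.88e+03 L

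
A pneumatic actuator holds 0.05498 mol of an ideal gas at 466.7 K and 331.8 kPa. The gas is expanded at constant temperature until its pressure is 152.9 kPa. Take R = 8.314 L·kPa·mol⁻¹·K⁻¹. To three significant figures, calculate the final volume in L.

From PV = nRT: V₁ = nRT₁/P₁ = 0.6429 L.
T constant ⇒ Boyle's law P V = const: T₂ = T₁; V₂ = V₁·(P₁/P₂) = 1.395 L.

V₂ ≈ 1.40 L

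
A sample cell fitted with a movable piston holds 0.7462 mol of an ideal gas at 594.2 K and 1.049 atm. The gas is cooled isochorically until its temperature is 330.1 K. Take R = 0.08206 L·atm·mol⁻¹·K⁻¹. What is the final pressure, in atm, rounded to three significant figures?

From PV = nRT: V₁ = nRT₁/P₁ = 34.69 L.
V constant ⇒ P ∝ T: V₂ = V₁; P₂ = P₁·(T₂/T₁) = 0.5828 atm.

P₂ ≈ 0.583 atm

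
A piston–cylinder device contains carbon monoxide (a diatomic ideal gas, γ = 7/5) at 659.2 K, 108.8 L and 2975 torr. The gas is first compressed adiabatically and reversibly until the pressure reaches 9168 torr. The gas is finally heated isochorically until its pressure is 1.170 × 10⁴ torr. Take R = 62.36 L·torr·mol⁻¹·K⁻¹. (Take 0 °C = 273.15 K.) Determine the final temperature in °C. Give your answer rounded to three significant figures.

Reversible adiabatic, γ = 7/5: T₂ = T₁·(P₂/P₁)^((γ−1)/γ) = 909.2 K; V₂ = V₁·(P₁/P₂)^(1/γ) = 48.70 L.
Isochoric, so P/T is constant: V₃ = V₂; T₃ = T₂·(P₃/P₂) = 1160 K.

T₃ ≈ 887 °C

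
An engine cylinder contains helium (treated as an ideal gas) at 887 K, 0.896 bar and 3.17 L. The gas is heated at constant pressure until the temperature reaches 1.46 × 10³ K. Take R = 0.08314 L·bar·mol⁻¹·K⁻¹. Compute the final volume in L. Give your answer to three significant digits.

Isobaric, so V/T is constant: P₂ = P₁; V₂ = V₁·(T₂/T₁) = 5.218 L.

V₂ ≈ 5.22 L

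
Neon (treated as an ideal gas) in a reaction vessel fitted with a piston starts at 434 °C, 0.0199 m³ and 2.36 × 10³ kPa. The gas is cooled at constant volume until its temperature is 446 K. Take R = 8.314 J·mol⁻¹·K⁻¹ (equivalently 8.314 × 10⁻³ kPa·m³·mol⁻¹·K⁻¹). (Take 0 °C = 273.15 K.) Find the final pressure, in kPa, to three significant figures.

P₂ ≈ 1.49e+03 kPa

Convert: T₁ = 707.1 K.
V constant ⇒ P ∝ T: V₂ = V₁; P₂ = P₁·(T₂/T₁) = 1488 kPa.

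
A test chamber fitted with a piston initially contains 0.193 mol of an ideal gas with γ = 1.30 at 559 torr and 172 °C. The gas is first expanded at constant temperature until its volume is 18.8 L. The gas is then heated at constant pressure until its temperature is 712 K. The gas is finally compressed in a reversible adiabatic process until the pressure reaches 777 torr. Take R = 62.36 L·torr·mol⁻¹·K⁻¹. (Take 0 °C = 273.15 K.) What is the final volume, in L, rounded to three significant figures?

V₄ ≈ 13.9 L

Convert: T₁ = 445.1 K.
From PV = nRT: V₁ = nRT₁/P₁ = 9.584 L.
T constant ⇒ Boyle's law P V = const: T₂ = T₁; P₂ = P₁·(V₁/V₂) = 285.0 torr.
P constant ⇒ V ∝ T: P₃ = P₂; V₃ = V₂·(T₃/T₂) = 30.07 L.
Reversible adiabatic, γ = 1.30: T₄ = T₃·(P₄/P₃)^((γ−1)/γ) = 897.4 K; V₄ = V₃·(P₃/P₄)^(1/γ) = 13.90 L.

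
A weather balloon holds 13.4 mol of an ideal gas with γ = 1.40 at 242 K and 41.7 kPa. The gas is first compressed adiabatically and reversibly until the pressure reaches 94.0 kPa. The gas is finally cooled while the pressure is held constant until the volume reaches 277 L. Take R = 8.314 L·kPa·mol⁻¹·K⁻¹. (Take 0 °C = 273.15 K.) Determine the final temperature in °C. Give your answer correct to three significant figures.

T₃ ≈ -39.4 °C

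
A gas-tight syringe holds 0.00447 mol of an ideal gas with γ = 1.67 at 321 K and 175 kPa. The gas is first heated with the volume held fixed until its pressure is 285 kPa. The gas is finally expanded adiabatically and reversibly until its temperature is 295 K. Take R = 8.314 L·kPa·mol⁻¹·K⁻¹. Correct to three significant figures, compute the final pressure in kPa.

P₃ ≈ 68.5 kPa

From PV = nRT: V₁ = nRT₁/P₁ = 0.06817 L.
Isochoric, so P/T is constant: V₂ = V₁; T₂ = T₁·(P₂/P₁) = 522.8 K.
Reversible adiabatic, γ = 1.67: P₃ = P₂·(T₃/T₂)^(γ/(γ−1)) = 68.47 kPa; V₃ = V₂·(T₂/T₃)^(1/(γ−1)) = 0.1601 L.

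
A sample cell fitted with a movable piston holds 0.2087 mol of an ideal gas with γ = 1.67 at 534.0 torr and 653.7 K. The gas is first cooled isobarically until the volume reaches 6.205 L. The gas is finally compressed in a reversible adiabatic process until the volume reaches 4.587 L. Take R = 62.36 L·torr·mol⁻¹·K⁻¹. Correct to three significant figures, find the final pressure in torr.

P₃ ≈ 884 torr

From PV = nRT: V₁ = nRT₁/P₁ = 15.93 L.
P constant ⇒ V ∝ T: P₂ = P₁; T₂ = T₁·(V₂/V₁) = 254.6 K.
Reversible adiabatic, γ = 1.67: T₃ = T₂·(V₂/V₃)^(γ−1) = 311.7 K; P₃ = P₂·(V₂/V₃)^γ = 884.4 torr.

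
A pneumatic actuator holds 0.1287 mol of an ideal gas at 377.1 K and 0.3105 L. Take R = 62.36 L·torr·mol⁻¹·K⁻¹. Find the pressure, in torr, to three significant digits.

PV = nRT ⇒ P = nRT/V = (0.1287 × 62.36 × 377.1) / 0.3105

P ≈ 9.75e+03 torr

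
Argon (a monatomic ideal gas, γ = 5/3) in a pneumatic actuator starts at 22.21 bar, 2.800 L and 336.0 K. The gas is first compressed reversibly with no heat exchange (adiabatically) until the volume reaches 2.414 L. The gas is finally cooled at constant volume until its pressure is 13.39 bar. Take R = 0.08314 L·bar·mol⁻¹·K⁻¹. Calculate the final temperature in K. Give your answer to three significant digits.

T₃ ≈ 175 K

Reversible adiabatic, γ = 5/3: T₂ = T₁·(V₁/V₂)^(γ−1) = 370.9 K; P₂ = P₁·(V₁/V₂)^γ = 28.44 bar.
Isochoric, so P/T is constant: V₃ = V₂; T₃ = T₂·(P₃/P₂) = 174.6 K.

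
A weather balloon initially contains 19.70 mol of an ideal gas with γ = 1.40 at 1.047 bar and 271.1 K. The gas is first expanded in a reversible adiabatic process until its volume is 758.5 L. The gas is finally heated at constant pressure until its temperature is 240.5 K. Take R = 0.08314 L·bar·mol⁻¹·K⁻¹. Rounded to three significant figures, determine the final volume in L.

V₃ ≈ 849 L

From PV = nRT: V₁ = nRT₁/P₁ = 424.1 L.
Reversible adiabatic, γ = 1.40: T₂ = T₁·(V₁/V₂)^(γ−1) = 214.8 K; P₂ = P₁·(V₁/V₂)^γ = 0.4639 bar.
Isobaric, so V/T is constant: P₃ = P₂; V₃ = V₂·(T₃/T₂) = 849.1 L.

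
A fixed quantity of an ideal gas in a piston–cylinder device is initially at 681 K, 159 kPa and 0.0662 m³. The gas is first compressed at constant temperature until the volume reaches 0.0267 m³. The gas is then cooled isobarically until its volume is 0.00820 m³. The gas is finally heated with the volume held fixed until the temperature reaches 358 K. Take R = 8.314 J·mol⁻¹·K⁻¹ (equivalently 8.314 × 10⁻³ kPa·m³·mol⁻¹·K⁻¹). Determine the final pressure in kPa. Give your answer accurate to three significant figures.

T constant ⇒ Boyle's law P V = const: T₂ = T₁; P₂ = P₁·(V₁/V₂) = 394.2 kPa.
P constant ⇒ V ∝ T: P₃ = P₂; T₃ = T₂·(V₃/V₂) = 209.1 K.
Isochoric, so P/T is constant: V₄ = V₃; P₄ = P₃·(T₄/T₃) = 674.8 kPa.

P₄ ≈ 675 kPa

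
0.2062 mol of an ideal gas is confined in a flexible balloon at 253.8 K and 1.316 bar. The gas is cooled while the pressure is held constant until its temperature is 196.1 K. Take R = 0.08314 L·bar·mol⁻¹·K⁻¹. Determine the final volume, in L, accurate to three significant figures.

V₂ ≈ 2.55 L

From PV = nRT: V₁ = nRT₁/P₁ = 3.306 L.
P constant ⇒ V ∝ T: P₂ = P₁; V₂ = V₁·(T₂/T₁) = 2.555 L.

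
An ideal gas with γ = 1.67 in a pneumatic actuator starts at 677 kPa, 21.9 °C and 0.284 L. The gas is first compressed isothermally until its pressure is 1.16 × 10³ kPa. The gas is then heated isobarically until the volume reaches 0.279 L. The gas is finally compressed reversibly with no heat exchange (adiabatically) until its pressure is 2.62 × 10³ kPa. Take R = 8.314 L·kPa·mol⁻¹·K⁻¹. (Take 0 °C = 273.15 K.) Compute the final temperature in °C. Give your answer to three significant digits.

T₄ ≈ 416 °C

Convert: T₁ = 295.0 K.
T constant ⇒ Boyle's law P V = const: T₂ = T₁; V₂ = V₁·(P₁/P₂) = 0.1657 L.
Isobaric, so V/T is constant: P₃ = P₂; T₃ = T₂·(V₃/V₂) = 496.7 K.
Reversible adiabatic, γ = 1.67: T₄ = T₃·(P₄/P₃)^((γ−1)/γ) = 688.7 K; V₄ = V₃·(P₃/P₄)^(1/γ) = 0.1713 L.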